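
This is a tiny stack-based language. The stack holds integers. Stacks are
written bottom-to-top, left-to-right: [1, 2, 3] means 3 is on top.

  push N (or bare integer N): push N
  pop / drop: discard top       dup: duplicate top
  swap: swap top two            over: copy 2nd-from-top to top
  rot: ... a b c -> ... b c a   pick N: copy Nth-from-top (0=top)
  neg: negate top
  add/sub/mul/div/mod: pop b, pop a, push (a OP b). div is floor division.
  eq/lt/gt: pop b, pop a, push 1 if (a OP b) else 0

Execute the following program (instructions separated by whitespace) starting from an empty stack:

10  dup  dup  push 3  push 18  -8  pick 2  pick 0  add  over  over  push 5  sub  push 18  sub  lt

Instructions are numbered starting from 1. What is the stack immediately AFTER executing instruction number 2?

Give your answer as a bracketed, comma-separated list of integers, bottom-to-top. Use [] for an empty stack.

Step 1 ('10'): [10]
Step 2 ('dup'): [10, 10]

Answer: [10, 10]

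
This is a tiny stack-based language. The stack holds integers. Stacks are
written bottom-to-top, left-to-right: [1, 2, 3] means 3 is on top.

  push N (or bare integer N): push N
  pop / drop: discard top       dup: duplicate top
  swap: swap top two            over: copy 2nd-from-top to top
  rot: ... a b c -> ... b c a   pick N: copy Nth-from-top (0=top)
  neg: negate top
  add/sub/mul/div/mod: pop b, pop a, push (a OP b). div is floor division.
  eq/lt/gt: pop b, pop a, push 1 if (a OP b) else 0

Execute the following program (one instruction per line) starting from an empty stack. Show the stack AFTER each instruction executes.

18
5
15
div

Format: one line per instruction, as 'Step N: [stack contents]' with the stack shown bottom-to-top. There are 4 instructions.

Step 1: [18]
Step 2: [18, 5]
Step 3: [18, 5, 15]
Step 4: [18, 0]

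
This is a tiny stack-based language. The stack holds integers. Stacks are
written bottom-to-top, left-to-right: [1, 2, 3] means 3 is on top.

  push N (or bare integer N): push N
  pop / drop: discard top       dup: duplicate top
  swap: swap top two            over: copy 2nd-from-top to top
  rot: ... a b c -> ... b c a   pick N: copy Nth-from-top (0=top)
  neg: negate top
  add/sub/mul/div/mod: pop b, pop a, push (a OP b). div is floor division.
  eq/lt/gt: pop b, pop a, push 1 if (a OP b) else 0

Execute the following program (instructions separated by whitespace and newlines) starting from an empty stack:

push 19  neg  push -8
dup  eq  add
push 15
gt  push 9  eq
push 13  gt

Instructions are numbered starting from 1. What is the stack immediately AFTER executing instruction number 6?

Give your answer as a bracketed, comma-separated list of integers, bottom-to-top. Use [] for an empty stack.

Answer: [-18]

Derivation:
Step 1 ('push 19'): [19]
Step 2 ('neg'): [-19]
Step 3 ('push -8'): [-19, -8]
Step 4 ('dup'): [-19, -8, -8]
Step 5 ('eq'): [-19, 1]
Step 6 ('add'): [-18]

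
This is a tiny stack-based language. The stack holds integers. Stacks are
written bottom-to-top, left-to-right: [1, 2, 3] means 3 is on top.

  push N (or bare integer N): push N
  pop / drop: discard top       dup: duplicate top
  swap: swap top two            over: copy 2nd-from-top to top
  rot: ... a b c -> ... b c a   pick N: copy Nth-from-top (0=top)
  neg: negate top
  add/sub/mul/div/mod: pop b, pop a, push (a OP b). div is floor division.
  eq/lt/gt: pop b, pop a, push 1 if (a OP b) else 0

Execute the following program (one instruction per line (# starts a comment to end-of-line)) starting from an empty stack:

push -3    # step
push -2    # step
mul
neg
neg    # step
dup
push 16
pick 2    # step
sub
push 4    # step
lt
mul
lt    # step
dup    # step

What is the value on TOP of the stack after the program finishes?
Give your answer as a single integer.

Answer: 0

Derivation:
After 'push -3': [-3]
After 'push -2': [-3, -2]
After 'mul': [6]
After 'neg': [-6]
After 'neg': [6]
After 'dup': [6, 6]
After 'push 16': [6, 6, 16]
After 'pick 2': [6, 6, 16, 6]
After 'sub': [6, 6, 10]
After 'push 4': [6, 6, 10, 4]
After 'lt': [6, 6, 0]
After 'mul': [6, 0]
After 'lt': [0]
After 'dup': [0, 0]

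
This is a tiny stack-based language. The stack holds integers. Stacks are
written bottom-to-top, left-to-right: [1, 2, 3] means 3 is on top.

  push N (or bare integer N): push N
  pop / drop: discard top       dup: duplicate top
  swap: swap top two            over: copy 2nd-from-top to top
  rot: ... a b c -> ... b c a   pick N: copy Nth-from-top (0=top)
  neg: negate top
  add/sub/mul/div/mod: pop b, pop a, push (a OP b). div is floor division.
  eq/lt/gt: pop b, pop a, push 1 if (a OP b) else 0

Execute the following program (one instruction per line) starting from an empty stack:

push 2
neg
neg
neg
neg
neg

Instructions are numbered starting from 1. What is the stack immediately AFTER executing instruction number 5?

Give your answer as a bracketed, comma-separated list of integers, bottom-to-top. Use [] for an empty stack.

Step 1 ('push 2'): [2]
Step 2 ('neg'): [-2]
Step 3 ('neg'): [2]
Step 4 ('neg'): [-2]
Step 5 ('neg'): [2]

Answer: [2]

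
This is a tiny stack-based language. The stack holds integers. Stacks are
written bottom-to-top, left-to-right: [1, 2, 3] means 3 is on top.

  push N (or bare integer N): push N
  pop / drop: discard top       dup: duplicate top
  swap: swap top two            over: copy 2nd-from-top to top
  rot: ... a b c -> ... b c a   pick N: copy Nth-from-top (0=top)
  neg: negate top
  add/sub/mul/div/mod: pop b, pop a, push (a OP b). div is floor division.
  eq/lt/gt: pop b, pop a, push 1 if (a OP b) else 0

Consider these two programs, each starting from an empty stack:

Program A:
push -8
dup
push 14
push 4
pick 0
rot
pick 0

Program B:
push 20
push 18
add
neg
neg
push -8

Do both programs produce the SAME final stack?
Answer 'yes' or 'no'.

Program A trace:
  After 'push -8': [-8]
  After 'dup': [-8, -8]
  After 'push 14': [-8, -8, 14]
  After 'push 4': [-8, -8, 14, 4]
  After 'pick 0': [-8, -8, 14, 4, 4]
  After 'rot': [-8, -8, 4, 4, 14]
  After 'pick 0': [-8, -8, 4, 4, 14, 14]
Program A final stack: [-8, -8, 4, 4, 14, 14]

Program B trace:
  After 'push 20': [20]
  After 'push 18': [20, 18]
  After 'add': [38]
  After 'neg': [-38]
  After 'neg': [38]
  After 'push -8': [38, -8]
Program B final stack: [38, -8]
Same: no

Answer: no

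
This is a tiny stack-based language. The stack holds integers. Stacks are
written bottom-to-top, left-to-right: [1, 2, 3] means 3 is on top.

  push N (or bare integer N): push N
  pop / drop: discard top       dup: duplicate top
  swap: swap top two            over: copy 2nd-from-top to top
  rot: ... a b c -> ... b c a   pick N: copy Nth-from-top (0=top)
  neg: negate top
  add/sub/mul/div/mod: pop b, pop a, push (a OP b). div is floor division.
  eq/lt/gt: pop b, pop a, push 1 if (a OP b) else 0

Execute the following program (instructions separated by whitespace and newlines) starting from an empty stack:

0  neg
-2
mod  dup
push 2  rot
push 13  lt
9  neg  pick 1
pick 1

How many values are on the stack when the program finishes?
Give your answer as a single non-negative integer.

Answer: 6

Derivation:
After 'push 0': stack = [0] (depth 1)
After 'neg': stack = [0] (depth 1)
After 'push -2': stack = [0, -2] (depth 2)
After 'mod': stack = [0] (depth 1)
After 'dup': stack = [0, 0] (depth 2)
After 'push 2': stack = [0, 0, 2] (depth 3)
After 'rot': stack = [0, 2, 0] (depth 3)
After 'push 13': stack = [0, 2, 0, 13] (depth 4)
After 'lt': stack = [0, 2, 1] (depth 3)
After 'push 9': stack = [0, 2, 1, 9] (depth 4)
After 'neg': stack = [0, 2, 1, -9] (depth 4)
After 'pick 1': stack = [0, 2, 1, -9, 1] (depth 5)
After 'pick 1': stack = [0, 2, 1, -9, 1, -9] (depth 6)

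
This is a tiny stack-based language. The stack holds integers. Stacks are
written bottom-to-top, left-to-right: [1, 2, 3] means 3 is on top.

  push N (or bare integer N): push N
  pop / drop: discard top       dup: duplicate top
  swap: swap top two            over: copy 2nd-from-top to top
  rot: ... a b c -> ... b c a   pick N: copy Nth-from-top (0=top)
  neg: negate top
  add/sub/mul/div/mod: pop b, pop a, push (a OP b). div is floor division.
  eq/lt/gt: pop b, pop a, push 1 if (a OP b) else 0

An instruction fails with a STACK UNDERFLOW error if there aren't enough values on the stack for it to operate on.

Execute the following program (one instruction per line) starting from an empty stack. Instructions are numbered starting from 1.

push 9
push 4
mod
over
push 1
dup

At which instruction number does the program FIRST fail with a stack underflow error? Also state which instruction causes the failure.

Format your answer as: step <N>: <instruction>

Step 1 ('push 9'): stack = [9], depth = 1
Step 2 ('push 4'): stack = [9, 4], depth = 2
Step 3 ('mod'): stack = [1], depth = 1
Step 4 ('over'): needs 2 value(s) but depth is 1 — STACK UNDERFLOW

Answer: step 4: over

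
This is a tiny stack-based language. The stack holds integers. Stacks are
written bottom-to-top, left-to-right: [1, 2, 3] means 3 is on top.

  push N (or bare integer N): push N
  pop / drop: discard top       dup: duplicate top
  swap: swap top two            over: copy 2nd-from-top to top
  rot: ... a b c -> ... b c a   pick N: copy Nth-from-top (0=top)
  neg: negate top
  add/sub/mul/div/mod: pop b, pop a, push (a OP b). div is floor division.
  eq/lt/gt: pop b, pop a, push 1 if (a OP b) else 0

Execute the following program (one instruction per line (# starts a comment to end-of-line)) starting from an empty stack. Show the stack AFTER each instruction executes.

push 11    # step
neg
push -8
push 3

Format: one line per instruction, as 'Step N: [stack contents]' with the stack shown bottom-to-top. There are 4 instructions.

Step 1: [11]
Step 2: [-11]
Step 3: [-11, -8]
Step 4: [-11, -8, 3]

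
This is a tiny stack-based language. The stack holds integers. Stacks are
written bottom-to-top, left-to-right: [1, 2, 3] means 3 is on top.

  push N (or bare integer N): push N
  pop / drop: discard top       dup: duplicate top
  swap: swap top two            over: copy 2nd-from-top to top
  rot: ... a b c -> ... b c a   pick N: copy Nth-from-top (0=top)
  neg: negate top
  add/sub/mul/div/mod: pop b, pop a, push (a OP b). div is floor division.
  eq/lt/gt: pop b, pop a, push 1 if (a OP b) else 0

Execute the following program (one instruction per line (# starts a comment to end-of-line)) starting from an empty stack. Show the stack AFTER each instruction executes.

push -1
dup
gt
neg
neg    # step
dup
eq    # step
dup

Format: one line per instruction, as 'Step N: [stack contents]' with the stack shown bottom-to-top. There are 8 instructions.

Step 1: [-1]
Step 2: [-1, -1]
Step 3: [0]
Step 4: [0]
Step 5: [0]
Step 6: [0, 0]
Step 7: [1]
Step 8: [1, 1]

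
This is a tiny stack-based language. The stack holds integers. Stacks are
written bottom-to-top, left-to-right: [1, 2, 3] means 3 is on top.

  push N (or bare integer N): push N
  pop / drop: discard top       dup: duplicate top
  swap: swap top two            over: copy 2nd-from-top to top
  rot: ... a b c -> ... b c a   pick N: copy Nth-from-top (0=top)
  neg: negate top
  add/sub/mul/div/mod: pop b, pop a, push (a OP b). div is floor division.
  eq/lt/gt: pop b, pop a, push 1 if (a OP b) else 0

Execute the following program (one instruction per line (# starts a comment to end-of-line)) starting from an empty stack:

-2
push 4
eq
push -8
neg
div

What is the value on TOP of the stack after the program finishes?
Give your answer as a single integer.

After 'push -2': [-2]
After 'push 4': [-2, 4]
After 'eq': [0]
After 'push -8': [0, -8]
After 'neg': [0, 8]
After 'div': [0]

Answer: 0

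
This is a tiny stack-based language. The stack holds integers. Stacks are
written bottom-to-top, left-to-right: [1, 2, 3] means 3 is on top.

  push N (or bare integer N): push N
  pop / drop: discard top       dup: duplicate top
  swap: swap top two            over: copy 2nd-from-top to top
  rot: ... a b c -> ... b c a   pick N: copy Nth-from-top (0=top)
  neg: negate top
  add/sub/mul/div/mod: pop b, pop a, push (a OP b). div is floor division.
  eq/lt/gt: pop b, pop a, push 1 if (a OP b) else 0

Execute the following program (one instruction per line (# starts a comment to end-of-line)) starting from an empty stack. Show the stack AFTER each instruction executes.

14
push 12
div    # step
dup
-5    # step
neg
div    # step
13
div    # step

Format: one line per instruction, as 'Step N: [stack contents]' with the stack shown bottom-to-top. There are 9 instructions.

Step 1: [14]
Step 2: [14, 12]
Step 3: [1]
Step 4: [1, 1]
Step 5: [1, 1, -5]
Step 6: [1, 1, 5]
Step 7: [1, 0]
Step 8: [1, 0, 13]
Step 9: [1, 0]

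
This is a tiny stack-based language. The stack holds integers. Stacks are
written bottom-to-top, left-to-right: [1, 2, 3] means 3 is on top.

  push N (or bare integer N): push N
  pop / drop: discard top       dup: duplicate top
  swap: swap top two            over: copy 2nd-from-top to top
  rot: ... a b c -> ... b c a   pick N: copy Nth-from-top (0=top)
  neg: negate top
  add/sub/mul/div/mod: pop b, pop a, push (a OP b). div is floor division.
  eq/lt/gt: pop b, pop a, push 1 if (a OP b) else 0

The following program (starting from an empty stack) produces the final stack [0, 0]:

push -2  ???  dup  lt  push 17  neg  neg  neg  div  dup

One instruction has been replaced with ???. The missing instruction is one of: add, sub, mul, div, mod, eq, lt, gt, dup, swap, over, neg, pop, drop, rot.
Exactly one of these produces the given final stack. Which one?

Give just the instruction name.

Answer: neg

Derivation:
Stack before ???: [-2]
Stack after ???:  [2]
The instruction that transforms [-2] -> [2] is: neg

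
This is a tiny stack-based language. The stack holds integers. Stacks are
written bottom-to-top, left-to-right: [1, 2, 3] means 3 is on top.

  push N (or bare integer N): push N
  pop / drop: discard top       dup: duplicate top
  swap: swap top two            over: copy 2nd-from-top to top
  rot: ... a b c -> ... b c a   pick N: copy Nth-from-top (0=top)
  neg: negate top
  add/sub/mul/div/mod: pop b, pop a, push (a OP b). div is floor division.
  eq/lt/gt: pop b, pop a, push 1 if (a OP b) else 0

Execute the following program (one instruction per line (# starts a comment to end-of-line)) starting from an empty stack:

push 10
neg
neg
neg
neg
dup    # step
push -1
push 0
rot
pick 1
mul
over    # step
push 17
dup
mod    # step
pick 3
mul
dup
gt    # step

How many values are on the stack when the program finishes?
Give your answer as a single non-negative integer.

After 'push 10': stack = [10] (depth 1)
After 'neg': stack = [-10] (depth 1)
After 'neg': stack = [10] (depth 1)
After 'neg': stack = [-10] (depth 1)
After 'neg': stack = [10] (depth 1)
After 'dup': stack = [10, 10] (depth 2)
After 'push -1': stack = [10, 10, -1] (depth 3)
After 'push 0': stack = [10, 10, -1, 0] (depth 4)
After 'rot': stack = [10, -1, 0, 10] (depth 4)
After 'pick 1': stack = [10, -1, 0, 10, 0] (depth 5)
After 'mul': stack = [10, -1, 0, 0] (depth 4)
After 'over': stack = [10, -1, 0, 0, 0] (depth 5)
After 'push 17': stack = [10, -1, 0, 0, 0, 17] (depth 6)
After 'dup': stack = [10, -1, 0, 0, 0, 17, 17] (depth 7)
After 'mod': stack = [10, -1, 0, 0, 0, 0] (depth 6)
After 'pick 3': stack = [10, -1, 0, 0, 0, 0, 0] (depth 7)
After 'mul': stack = [10, -1, 0, 0, 0, 0] (depth 6)
After 'dup': stack = [10, -1, 0, 0, 0, 0, 0] (depth 7)
After 'gt': stack = [10, -1, 0, 0, 0, 0] (depth 6)

Answer: 6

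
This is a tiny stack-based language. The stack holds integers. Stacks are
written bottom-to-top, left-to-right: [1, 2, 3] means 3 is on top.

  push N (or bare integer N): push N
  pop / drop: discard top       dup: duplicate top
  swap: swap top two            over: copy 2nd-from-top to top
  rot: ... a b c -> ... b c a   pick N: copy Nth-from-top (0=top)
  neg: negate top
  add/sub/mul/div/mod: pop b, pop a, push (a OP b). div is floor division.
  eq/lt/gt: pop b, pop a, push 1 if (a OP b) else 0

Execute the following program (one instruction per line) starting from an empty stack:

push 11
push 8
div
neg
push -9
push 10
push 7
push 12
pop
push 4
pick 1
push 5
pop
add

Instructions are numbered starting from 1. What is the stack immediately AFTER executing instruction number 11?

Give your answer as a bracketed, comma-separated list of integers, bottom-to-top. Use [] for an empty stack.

Answer: [-1, -9, 10, 7, 4, 7]

Derivation:
Step 1 ('push 11'): [11]
Step 2 ('push 8'): [11, 8]
Step 3 ('div'): [1]
Step 4 ('neg'): [-1]
Step 5 ('push -9'): [-1, -9]
Step 6 ('push 10'): [-1, -9, 10]
Step 7 ('push 7'): [-1, -9, 10, 7]
Step 8 ('push 12'): [-1, -9, 10, 7, 12]
Step 9 ('pop'): [-1, -9, 10, 7]
Step 10 ('push 4'): [-1, -9, 10, 7, 4]
Step 11 ('pick 1'): [-1, -9, 10, 7, 4, 7]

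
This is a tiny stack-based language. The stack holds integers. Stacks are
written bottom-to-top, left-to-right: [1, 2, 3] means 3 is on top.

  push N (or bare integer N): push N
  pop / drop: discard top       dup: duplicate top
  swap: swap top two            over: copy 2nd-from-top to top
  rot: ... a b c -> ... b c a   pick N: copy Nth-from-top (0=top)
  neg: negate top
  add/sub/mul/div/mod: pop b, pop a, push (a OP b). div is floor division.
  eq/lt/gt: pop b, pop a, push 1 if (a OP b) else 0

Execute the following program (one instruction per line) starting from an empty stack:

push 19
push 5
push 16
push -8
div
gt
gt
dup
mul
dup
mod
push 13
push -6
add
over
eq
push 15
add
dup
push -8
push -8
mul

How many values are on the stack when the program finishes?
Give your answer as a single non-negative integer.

Answer: 4

Derivation:
After 'push 19': stack = [19] (depth 1)
After 'push 5': stack = [19, 5] (depth 2)
After 'push 16': stack = [19, 5, 16] (depth 3)
After 'push -8': stack = [19, 5, 16, -8] (depth 4)
After 'div': stack = [19, 5, -2] (depth 3)
After 'gt': stack = [19, 1] (depth 2)
After 'gt': stack = [1] (depth 1)
After 'dup': stack = [1, 1] (depth 2)
After 'mul': stack = [1] (depth 1)
After 'dup': stack = [1, 1] (depth 2)
  ...
After 'push -6': stack = [0, 13, -6] (depth 3)
After 'add': stack = [0, 7] (depth 2)
After 'over': stack = [0, 7, 0] (depth 3)
After 'eq': stack = [0, 0] (depth 2)
After 'push 15': stack = [0, 0, 15] (depth 3)
After 'add': stack = [0, 15] (depth 2)
After 'dup': stack = [0, 15, 15] (depth 3)
After 'push -8': stack = [0, 15, 15, -8] (depth 4)
After 'push -8': stack = [0, 15, 15, -8, -8] (depth 5)
After 'mul': stack = [0, 15, 15, 64] (depth 4)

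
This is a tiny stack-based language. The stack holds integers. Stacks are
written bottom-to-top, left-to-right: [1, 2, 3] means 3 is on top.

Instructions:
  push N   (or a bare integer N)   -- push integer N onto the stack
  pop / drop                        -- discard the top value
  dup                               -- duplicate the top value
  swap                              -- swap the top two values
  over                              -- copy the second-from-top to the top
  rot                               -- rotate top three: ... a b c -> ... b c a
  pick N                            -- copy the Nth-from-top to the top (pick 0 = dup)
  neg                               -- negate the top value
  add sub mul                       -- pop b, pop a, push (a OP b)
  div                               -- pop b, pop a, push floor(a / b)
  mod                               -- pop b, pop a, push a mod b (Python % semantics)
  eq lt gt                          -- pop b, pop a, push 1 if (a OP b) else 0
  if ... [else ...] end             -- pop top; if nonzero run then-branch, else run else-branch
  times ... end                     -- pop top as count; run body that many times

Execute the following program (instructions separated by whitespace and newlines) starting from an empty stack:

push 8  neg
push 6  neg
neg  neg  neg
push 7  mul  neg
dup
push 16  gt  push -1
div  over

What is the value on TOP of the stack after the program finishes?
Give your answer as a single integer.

Answer: -42

Derivation:
After 'push 8': [8]
After 'neg': [-8]
After 'push 6': [-8, 6]
After 'neg': [-8, -6]
After 'neg': [-8, 6]
After 'neg': [-8, -6]
After 'neg': [-8, 6]
After 'push 7': [-8, 6, 7]
After 'mul': [-8, 42]
After 'neg': [-8, -42]
After 'dup': [-8, -42, -42]
After 'push 16': [-8, -42, -42, 16]
After 'gt': [-8, -42, 0]
After 'push -1': [-8, -42, 0, -1]
After 'div': [-8, -42, 0]
After 'over': [-8, -42, 0, -42]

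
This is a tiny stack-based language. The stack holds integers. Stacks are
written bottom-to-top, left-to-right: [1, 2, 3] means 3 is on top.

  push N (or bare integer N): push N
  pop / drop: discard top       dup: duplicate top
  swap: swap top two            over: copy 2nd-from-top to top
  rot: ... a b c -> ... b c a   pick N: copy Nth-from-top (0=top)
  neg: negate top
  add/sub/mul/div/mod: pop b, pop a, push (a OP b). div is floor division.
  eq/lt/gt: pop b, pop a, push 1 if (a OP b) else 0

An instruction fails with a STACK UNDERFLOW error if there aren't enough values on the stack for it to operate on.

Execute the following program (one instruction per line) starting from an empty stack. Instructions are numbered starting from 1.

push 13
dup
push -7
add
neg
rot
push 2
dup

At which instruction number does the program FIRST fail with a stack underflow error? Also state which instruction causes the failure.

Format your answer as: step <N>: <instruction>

Answer: step 6: rot

Derivation:
Step 1 ('push 13'): stack = [13], depth = 1
Step 2 ('dup'): stack = [13, 13], depth = 2
Step 3 ('push -7'): stack = [13, 13, -7], depth = 3
Step 4 ('add'): stack = [13, 6], depth = 2
Step 5 ('neg'): stack = [13, -6], depth = 2
Step 6 ('rot'): needs 3 value(s) but depth is 2 — STACK UNDERFLOW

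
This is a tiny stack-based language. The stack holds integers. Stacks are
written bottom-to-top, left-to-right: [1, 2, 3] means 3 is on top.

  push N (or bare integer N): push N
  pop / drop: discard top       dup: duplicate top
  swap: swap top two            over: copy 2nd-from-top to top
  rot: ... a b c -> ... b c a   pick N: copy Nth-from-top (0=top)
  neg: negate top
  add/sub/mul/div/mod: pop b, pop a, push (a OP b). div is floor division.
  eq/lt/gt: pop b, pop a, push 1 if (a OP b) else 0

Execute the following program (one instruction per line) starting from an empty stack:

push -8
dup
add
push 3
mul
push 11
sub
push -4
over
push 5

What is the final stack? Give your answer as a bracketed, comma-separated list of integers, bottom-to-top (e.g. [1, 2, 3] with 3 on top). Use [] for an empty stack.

Answer: [-59, -4, -59, 5]

Derivation:
After 'push -8': [-8]
After 'dup': [-8, -8]
After 'add': [-16]
After 'push 3': [-16, 3]
After 'mul': [-48]
After 'push 11': [-48, 11]
After 'sub': [-59]
After 'push -4': [-59, -4]
After 'over': [-59, -4, -59]
After 'push 5': [-59, -4, -59, 5]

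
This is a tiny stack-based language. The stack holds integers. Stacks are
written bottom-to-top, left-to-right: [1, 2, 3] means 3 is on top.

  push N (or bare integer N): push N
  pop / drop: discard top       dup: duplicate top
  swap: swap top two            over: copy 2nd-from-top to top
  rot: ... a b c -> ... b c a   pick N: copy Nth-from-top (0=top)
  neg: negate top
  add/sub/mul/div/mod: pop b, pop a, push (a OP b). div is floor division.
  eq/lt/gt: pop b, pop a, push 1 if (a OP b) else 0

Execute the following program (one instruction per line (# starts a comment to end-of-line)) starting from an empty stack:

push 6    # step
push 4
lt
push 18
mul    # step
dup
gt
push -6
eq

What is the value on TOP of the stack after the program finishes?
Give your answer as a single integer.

After 'push 6': [6]
After 'push 4': [6, 4]
After 'lt': [0]
After 'push 18': [0, 18]
After 'mul': [0]
After 'dup': [0, 0]
After 'gt': [0]
After 'push -6': [0, -6]
After 'eq': [0]

Answer: 0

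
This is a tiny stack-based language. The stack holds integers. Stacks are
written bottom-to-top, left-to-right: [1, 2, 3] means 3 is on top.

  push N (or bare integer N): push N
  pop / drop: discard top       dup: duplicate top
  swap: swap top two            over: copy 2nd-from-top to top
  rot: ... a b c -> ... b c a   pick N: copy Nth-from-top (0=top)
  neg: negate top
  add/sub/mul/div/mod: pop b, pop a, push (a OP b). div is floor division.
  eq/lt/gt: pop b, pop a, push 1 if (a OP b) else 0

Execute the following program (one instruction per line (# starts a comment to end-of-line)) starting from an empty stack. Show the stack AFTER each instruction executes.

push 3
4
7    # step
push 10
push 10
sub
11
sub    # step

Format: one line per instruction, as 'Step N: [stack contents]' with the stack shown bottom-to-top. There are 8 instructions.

Step 1: [3]
Step 2: [3, 4]
Step 3: [3, 4, 7]
Step 4: [3, 4, 7, 10]
Step 5: [3, 4, 7, 10, 10]
Step 6: [3, 4, 7, 0]
Step 7: [3, 4, 7, 0, 11]
Step 8: [3, 4, 7, -11]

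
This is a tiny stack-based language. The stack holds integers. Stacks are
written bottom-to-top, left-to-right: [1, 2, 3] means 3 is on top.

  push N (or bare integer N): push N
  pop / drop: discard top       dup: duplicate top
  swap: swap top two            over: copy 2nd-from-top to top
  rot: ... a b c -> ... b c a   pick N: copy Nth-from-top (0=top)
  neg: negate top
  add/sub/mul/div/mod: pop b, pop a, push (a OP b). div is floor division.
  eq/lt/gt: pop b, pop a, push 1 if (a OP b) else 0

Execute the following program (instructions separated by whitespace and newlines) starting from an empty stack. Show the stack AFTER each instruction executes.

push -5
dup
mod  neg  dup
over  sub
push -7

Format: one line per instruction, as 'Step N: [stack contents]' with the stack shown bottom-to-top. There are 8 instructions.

Step 1: [-5]
Step 2: [-5, -5]
Step 3: [0]
Step 4: [0]
Step 5: [0, 0]
Step 6: [0, 0, 0]
Step 7: [0, 0]
Step 8: [0, 0, -7]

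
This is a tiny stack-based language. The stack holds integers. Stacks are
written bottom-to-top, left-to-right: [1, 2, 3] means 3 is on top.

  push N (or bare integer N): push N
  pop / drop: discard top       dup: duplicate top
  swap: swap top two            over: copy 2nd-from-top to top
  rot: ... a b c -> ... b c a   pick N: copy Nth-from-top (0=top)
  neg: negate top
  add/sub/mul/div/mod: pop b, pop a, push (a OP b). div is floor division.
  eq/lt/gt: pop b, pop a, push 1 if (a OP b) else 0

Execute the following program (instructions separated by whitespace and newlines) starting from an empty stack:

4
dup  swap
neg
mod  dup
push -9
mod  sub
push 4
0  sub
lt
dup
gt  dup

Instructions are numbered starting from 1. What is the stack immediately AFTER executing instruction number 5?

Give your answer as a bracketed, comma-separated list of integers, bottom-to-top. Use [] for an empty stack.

Answer: [0]

Derivation:
Step 1 ('4'): [4]
Step 2 ('dup'): [4, 4]
Step 3 ('swap'): [4, 4]
Step 4 ('neg'): [4, -4]
Step 5 ('mod'): [0]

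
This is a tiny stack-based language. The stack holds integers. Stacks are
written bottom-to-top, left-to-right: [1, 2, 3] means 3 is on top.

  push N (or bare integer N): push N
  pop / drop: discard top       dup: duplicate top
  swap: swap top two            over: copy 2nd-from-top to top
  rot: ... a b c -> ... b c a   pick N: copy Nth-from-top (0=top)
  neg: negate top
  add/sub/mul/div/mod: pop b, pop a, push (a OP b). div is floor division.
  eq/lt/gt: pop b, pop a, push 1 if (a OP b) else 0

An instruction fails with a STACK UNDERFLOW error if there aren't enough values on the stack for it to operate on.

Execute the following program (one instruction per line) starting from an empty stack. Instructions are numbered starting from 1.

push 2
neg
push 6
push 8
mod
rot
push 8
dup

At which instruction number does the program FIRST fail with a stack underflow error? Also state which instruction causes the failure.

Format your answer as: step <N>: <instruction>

Answer: step 6: rot

Derivation:
Step 1 ('push 2'): stack = [2], depth = 1
Step 2 ('neg'): stack = [-2], depth = 1
Step 3 ('push 6'): stack = [-2, 6], depth = 2
Step 4 ('push 8'): stack = [-2, 6, 8], depth = 3
Step 5 ('mod'): stack = [-2, 6], depth = 2
Step 6 ('rot'): needs 3 value(s) but depth is 2 — STACK UNDERFLOW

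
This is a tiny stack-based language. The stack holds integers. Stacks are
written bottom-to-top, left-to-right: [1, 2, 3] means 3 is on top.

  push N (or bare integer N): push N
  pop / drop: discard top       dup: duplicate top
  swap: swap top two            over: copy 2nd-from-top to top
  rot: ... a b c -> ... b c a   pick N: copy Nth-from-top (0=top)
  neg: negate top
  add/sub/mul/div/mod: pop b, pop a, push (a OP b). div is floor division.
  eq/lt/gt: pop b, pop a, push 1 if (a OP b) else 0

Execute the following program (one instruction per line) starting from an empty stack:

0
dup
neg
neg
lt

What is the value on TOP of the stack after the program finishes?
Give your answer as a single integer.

After 'push 0': [0]
After 'dup': [0, 0]
After 'neg': [0, 0]
After 'neg': [0, 0]
After 'lt': [0]

Answer: 0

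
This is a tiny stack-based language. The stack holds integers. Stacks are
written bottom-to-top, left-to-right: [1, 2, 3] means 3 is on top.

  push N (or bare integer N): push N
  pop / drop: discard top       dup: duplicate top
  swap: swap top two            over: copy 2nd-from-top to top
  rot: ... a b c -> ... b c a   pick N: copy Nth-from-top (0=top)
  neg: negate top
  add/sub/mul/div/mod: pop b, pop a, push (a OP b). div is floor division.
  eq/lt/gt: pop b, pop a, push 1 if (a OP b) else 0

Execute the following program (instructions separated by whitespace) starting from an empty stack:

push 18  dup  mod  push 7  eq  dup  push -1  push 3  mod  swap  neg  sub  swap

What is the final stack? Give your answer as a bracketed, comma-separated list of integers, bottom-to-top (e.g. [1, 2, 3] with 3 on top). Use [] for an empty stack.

After 'push 18': [18]
After 'dup': [18, 18]
After 'mod': [0]
After 'push 7': [0, 7]
After 'eq': [0]
After 'dup': [0, 0]
After 'push -1': [0, 0, -1]
After 'push 3': [0, 0, -1, 3]
After 'mod': [0, 0, 2]
After 'swap': [0, 2, 0]
After 'neg': [0, 2, 0]
After 'sub': [0, 2]
After 'swap': [2, 0]

Answer: [2, 0]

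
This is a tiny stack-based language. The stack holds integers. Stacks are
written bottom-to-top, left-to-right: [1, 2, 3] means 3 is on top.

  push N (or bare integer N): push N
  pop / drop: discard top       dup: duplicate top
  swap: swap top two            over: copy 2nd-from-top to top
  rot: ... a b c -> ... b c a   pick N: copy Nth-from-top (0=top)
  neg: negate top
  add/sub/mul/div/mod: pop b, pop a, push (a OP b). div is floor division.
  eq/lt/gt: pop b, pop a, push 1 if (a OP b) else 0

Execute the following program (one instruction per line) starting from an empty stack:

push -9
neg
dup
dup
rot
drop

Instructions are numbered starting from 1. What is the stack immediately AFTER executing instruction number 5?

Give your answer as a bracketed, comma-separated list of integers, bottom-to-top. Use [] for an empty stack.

Answer: [9, 9, 9]

Derivation:
Step 1 ('push -9'): [-9]
Step 2 ('neg'): [9]
Step 3 ('dup'): [9, 9]
Step 4 ('dup'): [9, 9, 9]
Step 5 ('rot'): [9, 9, 9]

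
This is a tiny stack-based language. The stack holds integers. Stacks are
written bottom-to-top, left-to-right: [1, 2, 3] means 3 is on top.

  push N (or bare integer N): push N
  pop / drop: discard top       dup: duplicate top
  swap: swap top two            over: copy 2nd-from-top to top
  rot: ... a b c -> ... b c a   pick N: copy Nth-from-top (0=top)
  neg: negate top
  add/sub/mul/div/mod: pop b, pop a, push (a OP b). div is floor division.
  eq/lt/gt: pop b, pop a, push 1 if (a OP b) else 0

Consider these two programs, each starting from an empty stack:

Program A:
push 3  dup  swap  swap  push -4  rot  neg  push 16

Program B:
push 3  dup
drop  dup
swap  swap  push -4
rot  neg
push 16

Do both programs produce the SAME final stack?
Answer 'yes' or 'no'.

Program A trace:
  After 'push 3': [3]
  After 'dup': [3, 3]
  After 'swap': [3, 3]
  After 'swap': [3, 3]
  After 'push -4': [3, 3, -4]
  After 'rot': [3, -4, 3]
  After 'neg': [3, -4, -3]
  After 'push 16': [3, -4, -3, 16]
Program A final stack: [3, -4, -3, 16]

Program B trace:
  After 'push 3': [3]
  After 'dup': [3, 3]
  After 'drop': [3]
  After 'dup': [3, 3]
  After 'swap': [3, 3]
  After 'swap': [3, 3]
  After 'push -4': [3, 3, -4]
  After 'rot': [3, -4, 3]
  After 'neg': [3, -4, -3]
  After 'push 16': [3, -4, -3, 16]
Program B final stack: [3, -4, -3, 16]
Same: yes

Answer: yes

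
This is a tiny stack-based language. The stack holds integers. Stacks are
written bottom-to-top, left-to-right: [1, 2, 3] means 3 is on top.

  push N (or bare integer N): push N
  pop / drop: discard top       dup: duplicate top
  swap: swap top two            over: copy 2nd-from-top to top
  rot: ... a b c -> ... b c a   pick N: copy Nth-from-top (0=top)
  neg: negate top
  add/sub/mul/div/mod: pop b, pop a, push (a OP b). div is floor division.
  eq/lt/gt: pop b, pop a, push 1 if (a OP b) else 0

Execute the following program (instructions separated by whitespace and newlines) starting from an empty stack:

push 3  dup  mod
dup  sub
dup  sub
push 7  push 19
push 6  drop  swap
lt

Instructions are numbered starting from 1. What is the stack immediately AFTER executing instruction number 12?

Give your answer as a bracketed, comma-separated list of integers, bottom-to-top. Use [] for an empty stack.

Answer: [0, 19, 7]

Derivation:
Step 1 ('push 3'): [3]
Step 2 ('dup'): [3, 3]
Step 3 ('mod'): [0]
Step 4 ('dup'): [0, 0]
Step 5 ('sub'): [0]
Step 6 ('dup'): [0, 0]
Step 7 ('sub'): [0]
Step 8 ('push 7'): [0, 7]
Step 9 ('push 19'): [0, 7, 19]
Step 10 ('push 6'): [0, 7, 19, 6]
Step 11 ('drop'): [0, 7, 19]
Step 12 ('swap'): [0, 19, 7]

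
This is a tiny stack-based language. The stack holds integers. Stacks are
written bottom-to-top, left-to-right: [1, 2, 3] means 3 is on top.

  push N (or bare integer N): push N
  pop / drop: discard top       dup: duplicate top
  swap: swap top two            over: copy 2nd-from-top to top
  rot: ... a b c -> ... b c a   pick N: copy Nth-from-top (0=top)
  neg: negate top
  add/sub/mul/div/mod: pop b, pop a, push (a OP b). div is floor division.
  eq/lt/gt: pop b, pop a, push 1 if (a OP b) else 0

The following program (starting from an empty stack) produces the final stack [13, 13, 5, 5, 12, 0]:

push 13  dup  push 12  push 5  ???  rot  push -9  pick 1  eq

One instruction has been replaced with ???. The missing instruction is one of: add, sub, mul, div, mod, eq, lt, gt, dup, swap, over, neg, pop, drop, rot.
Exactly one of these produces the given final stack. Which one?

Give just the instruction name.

Stack before ???: [13, 13, 12, 5]
Stack after ???:  [13, 13, 12, 5, 5]
The instruction that transforms [13, 13, 12, 5] -> [13, 13, 12, 5, 5] is: dup

Answer: dup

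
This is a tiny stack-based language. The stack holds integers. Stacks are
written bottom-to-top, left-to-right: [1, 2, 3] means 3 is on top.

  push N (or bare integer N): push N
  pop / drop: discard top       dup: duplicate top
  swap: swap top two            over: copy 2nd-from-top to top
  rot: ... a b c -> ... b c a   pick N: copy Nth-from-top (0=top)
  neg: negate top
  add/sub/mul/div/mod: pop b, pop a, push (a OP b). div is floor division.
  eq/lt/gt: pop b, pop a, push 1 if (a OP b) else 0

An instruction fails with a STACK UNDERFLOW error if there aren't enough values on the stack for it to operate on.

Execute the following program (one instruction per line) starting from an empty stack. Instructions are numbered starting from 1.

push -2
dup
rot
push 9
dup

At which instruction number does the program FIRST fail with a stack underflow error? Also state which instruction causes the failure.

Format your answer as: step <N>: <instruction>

Answer: step 3: rot

Derivation:
Step 1 ('push -2'): stack = [-2], depth = 1
Step 2 ('dup'): stack = [-2, -2], depth = 2
Step 3 ('rot'): needs 3 value(s) but depth is 2 — STACK UNDERFLOW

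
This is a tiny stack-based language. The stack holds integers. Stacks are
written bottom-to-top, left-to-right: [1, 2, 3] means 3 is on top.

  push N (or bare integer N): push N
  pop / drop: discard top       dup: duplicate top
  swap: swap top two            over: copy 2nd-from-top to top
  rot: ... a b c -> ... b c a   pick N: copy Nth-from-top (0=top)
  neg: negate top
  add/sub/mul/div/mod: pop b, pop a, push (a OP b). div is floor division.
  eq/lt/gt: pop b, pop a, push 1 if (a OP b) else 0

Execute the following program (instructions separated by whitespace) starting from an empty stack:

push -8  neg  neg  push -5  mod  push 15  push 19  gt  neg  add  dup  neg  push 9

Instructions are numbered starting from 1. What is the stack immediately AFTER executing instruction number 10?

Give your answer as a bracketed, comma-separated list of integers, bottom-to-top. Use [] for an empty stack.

Answer: [-3]

Derivation:
Step 1 ('push -8'): [-8]
Step 2 ('neg'): [8]
Step 3 ('neg'): [-8]
Step 4 ('push -5'): [-8, -5]
Step 5 ('mod'): [-3]
Step 6 ('push 15'): [-3, 15]
Step 7 ('push 19'): [-3, 15, 19]
Step 8 ('gt'): [-3, 0]
Step 9 ('neg'): [-3, 0]
Step 10 ('add'): [-3]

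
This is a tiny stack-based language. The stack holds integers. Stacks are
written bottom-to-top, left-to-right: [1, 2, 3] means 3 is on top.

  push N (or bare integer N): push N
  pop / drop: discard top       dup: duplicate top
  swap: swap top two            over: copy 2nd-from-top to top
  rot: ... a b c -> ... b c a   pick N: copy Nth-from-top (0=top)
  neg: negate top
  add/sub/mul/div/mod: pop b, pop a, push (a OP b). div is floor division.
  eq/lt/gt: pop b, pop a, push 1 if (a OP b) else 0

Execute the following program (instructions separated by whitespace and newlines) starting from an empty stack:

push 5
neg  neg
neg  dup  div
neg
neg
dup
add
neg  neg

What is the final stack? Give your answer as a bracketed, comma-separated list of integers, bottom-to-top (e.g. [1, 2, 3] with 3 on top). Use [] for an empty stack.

Answer: [2]

Derivation:
After 'push 5': [5]
After 'neg': [-5]
After 'neg': [5]
After 'neg': [-5]
After 'dup': [-5, -5]
After 'div': [1]
After 'neg': [-1]
After 'neg': [1]
After 'dup': [1, 1]
After 'add': [2]
After 'neg': [-2]
After 'neg': [2]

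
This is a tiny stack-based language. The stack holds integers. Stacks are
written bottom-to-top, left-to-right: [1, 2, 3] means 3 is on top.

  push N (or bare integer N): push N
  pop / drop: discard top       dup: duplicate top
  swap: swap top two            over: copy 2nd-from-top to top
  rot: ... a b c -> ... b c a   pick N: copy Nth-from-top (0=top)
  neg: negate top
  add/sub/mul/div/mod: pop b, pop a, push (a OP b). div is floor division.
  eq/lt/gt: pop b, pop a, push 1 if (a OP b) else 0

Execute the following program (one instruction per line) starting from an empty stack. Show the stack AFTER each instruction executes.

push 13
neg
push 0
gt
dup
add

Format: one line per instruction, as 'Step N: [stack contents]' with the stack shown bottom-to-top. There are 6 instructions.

Step 1: [13]
Step 2: [-13]
Step 3: [-13, 0]
Step 4: [0]
Step 5: [0, 0]
Step 6: [0]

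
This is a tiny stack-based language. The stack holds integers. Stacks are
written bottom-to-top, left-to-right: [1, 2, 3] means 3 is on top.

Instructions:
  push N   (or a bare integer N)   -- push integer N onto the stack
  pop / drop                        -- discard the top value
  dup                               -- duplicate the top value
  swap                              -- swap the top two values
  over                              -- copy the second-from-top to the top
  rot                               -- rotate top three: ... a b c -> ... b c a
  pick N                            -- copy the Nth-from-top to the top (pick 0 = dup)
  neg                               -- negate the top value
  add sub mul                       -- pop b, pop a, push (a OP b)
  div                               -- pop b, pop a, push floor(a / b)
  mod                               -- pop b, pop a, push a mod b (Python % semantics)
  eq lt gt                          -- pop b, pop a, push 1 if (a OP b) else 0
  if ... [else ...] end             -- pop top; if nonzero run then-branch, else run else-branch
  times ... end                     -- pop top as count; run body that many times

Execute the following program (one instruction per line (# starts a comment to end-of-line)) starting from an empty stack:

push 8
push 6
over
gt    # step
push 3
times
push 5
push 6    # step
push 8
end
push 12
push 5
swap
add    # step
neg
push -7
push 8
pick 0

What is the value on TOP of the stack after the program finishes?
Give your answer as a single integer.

After 'push 8': [8]
After 'push 6': [8, 6]
After 'over': [8, 6, 8]
After 'gt': [8, 0]
After 'push 3': [8, 0, 3]
After 'times': [8, 0]
After 'push 5': [8, 0, 5]
After 'push 6': [8, 0, 5, 6]
After 'push 8': [8, 0, 5, 6, 8]
After 'push 5': [8, 0, 5, 6, 8, 5]
  ...
After 'push 6': [8, 0, 5, 6, 8, 5, 6, 8, 5, 6]
After 'push 8': [8, 0, 5, 6, 8, 5, 6, 8, 5, 6, 8]
After 'push 12': [8, 0, 5, 6, 8, 5, 6, 8, 5, 6, 8, 12]
After 'push 5': [8, 0, 5, 6, 8, 5, 6, 8, 5, 6, 8, 12, 5]
After 'swap': [8, 0, 5, 6, 8, 5, 6, 8, 5, 6, 8, 5, 12]
After 'add': [8, 0, 5, 6, 8, 5, 6, 8, 5, 6, 8, 17]
After 'neg': [8, 0, 5, 6, 8, 5, 6, 8, 5, 6, 8, -17]
After 'push -7': [8, 0, 5, 6, 8, 5, 6, 8, 5, 6, 8, -17, -7]
After 'push 8': [8, 0, 5, 6, 8, 5, 6, 8, 5, 6, 8, -17, -7, 8]
After 'pick 0': [8, 0, 5, 6, 8, 5, 6, 8, 5, 6, 8, -17, -7, 8, 8]

Answer: 8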